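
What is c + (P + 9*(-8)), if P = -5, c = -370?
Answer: -447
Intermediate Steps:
c + (P + 9*(-8)) = -370 + (-5 + 9*(-8)) = -370 + (-5 - 72) = -370 - 77 = -447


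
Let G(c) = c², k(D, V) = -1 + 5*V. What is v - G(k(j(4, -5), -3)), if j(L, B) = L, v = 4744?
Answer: 4488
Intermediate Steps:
v - G(k(j(4, -5), -3)) = 4744 - (-1 + 5*(-3))² = 4744 - (-1 - 15)² = 4744 - 1*(-16)² = 4744 - 1*256 = 4744 - 256 = 4488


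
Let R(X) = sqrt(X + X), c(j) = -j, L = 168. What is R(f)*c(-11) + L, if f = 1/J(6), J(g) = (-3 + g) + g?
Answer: 168 + 11*sqrt(2)/3 ≈ 173.19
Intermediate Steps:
J(g) = -3 + 2*g
f = 1/9 (f = 1/(-3 + 2*6) = 1/(-3 + 12) = 1/9 ≈ 0.11111)
R(X) = sqrt(2)*sqrt(X) (R(X) = sqrt(2*X) = sqrt(2)*sqrt(X))
R(f)*c(-11) + L = (sqrt(2)*sqrt(1/9))*(-1*(-11)) + 168 = (sqrt(2)*(1/3))*11 + 168 = (sqrt(2)/3)*11 + 168 = 11*sqrt(2)/3 + 168 = 168 + 11*sqrt(2)/3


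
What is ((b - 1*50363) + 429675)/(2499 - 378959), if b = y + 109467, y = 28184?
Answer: -516963/376460 ≈ -1.3732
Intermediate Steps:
b = 137651 (b = 28184 + 109467 = 137651)
((b - 1*50363) + 429675)/(2499 - 378959) = ((137651 - 1*50363) + 429675)/(2499 - 378959) = ((137651 - 50363) + 429675)/(-376460) = (87288 + 429675)*(-1/376460) = 516963*(-1/376460) = -516963/376460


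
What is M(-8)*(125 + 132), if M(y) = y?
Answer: -2056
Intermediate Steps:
M(-8)*(125 + 132) = -8*(125 + 132) = -8*257 = -2056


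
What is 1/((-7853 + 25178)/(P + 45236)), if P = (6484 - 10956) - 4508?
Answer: 3296/1575 ≈ 2.0927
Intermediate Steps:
P = -8980 (P = -4472 - 4508 = -8980)
1/((-7853 + 25178)/(P + 45236)) = 1/((-7853 + 25178)/(-8980 + 45236)) = 1/(17325/36256) = 1/(17325*(1/36256)) = 1/(1575/3296) = 3296/1575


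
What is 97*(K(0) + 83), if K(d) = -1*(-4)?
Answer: 8439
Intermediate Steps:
K(d) = 4
97*(K(0) + 83) = 97*(4 + 83) = 97*87 = 8439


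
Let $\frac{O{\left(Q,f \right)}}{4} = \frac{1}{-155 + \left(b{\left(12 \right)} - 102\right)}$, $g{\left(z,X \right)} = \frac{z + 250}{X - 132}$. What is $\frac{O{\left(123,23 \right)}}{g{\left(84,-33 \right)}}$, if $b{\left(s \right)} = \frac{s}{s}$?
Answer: $\frac{165}{21376} \approx 0.0077189$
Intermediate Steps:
$b{\left(s \right)} = 1$
$g{\left(z,X \right)} = \frac{250 + z}{-132 + X}$
$O{\left(Q,f \right)} = - \frac{1}{64}$ ($O{\left(Q,f \right)} = \frac{4}{-155 + \left(1 - 102\right)} = \frac{4}{-155 - 101} = \frac{4}{-256} = 4 \left(- \frac{1}{256}\right) = - \frac{1}{64}$)
$\frac{O{\left(123,23 \right)}}{g{\left(84,-33 \right)}} = - \frac{1}{64 \frac{250 + 84}{-132 - 33}} = - \frac{1}{64 \frac{1}{-165} \cdot 334} = - \frac{1}{64 \left(\left(- \frac{1}{165}\right) 334\right)} = - \frac{1}{64 \left(- \frac{334}{165}\right)} = \left(- \frac{1}{64}\right) \left(- \frac{165}{334}\right) = \frac{165}{21376}$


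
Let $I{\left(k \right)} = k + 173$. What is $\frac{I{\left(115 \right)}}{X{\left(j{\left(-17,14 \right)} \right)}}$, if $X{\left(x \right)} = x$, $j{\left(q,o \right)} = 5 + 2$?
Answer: $\frac{288}{7} \approx 41.143$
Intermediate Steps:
$j{\left(q,o \right)} = 7$
$I{\left(k \right)} = 173 + k$
$\frac{I{\left(115 \right)}}{X{\left(j{\left(-17,14 \right)} \right)}} = \frac{173 + 115}{7} = 288 \cdot \frac{1}{7} = \frac{288}{7}$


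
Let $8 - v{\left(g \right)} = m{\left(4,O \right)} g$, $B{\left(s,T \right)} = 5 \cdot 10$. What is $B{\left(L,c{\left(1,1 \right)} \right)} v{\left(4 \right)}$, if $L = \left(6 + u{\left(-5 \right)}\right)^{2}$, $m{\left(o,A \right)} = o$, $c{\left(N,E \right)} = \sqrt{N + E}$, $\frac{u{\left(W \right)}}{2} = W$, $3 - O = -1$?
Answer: $-400$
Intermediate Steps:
$O = 4$ ($O = 3 - -1 = 3 + 1 = 4$)
$u{\left(W \right)} = 2 W$
$c{\left(N,E \right)} = \sqrt{E + N}$
$L = 16$ ($L = \left(6 + 2 \left(-5\right)\right)^{2} = \left(6 - 10\right)^{2} = \left(-4\right)^{2} = 16$)
$B{\left(s,T \right)} = 50$
$v{\left(g \right)} = 8 - 4 g$
$B{\left(L,c{\left(1,1 \right)} \right)} v{\left(4 \right)} = 50 \left(8 - 16\right) = 50 \left(-8\right) = -400$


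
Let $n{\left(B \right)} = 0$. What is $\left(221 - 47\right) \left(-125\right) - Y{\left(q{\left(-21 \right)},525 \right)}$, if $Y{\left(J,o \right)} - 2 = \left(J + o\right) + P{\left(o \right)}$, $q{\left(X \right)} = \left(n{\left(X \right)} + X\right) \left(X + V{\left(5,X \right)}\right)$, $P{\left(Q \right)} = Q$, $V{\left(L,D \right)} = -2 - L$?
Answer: $-23390$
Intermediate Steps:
$q{\left(X \right)} = X \left(-7 + X\right)$ ($q{\left(X \right)} = \left(0 + X\right) \left(X - 7\right) = X \left(X - 7\right) = X \left(-7 + X\right)$)
$Y{\left(J,o \right)} = 2 + J + 2 o$ ($Y{\left(J,o \right)} = 2 + \left(\left(J + o\right) + o\right) = 2 + \left(J + 2 o\right) = 2 + J + 2 o$)
$\left(221 - 47\right) \left(-125\right) - Y{\left(q{\left(-21 \right)},525 \right)} = \left(221 - 47\right) \left(-125\right) - \left(2 - 21 \left(-7 - 21\right) + 2 \cdot 525\right) = 174 \left(-125\right) - \left(2 - -588 + 1050\right) = -21750 - \left(2 + 588 + 1050\right) = -21750 - 1640 = -23390$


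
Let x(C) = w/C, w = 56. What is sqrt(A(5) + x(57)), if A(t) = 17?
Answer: 5*sqrt(2337)/57 ≈ 4.2406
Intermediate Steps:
x(C) = 56/C
sqrt(A(5) + x(57)) = sqrt(17 + 56/57) = sqrt(1025/57) = 5*sqrt(2337)/57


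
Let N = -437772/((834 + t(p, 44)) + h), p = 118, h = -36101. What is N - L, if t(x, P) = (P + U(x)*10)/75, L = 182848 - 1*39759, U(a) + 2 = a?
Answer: -378268870169/2643821 ≈ -1.4308e+5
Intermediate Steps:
U(a) = -2 + a
L = 143089 (L = 182848 - 39759 = 143089)
t(x, P) = -4/15 + P/75 + 2*x/15 (t(x, P) = (P + (-2 + x)*10)/75 = (P + (-20 + 10*x))*(1/75) = (-20 + P + 10*x)*(1/75) = -4/15 + P/75 + 2*x/15)
N = 32832900/2643821 (N = -437772/((834 + (-4/15 + (1/75)*44 + (2/15)*118)) - 36101) = -437772/((834 + (-4/15 + 44/75 + 236/15)) - 36101) = -437772/((834 + 1204/75) - 36101) = -437772/(63754/75 - 36101) = -437772/(-2643821/75) = -437772*(-75/2643821) = 32832900/2643821 ≈ 12.419)
N - L = 32832900/2643821 - 1*143089 = 32832900/2643821 - 143089 = -378268870169/2643821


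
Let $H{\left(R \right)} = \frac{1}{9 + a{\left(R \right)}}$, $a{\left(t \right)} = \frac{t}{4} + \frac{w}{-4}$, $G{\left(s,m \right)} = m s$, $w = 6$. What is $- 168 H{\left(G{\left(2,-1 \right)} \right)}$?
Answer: $-24$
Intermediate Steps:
$a{\left(t \right)} = - \frac{3}{2} + \frac{t}{4}$ ($a{\left(t \right)} = \frac{t}{4} + \frac{6}{-4} = t \frac{1}{4} + 6 \left(- \frac{1}{4}\right) = \frac{t}{4} - \frac{3}{2} = - \frac{3}{2} + \frac{t}{4}$)
$H{\left(R \right)} = \frac{1}{\frac{15}{2} + \frac{R}{4}}$ ($H{\left(R \right)} = \frac{1}{9 + \left(- \frac{3}{2} + \frac{R}{4}\right)} = \frac{1}{\frac{15}{2} + \frac{R}{4}}$)
$- 168 H{\left(G{\left(2,-1 \right)} \right)} = - 168 \frac{4}{30 - 2} = - 168 \cdot \frac{4}{28} = - 168 \cdot 4 \cdot \frac{1}{28} = \left(-168\right) \frac{1}{7} = -24$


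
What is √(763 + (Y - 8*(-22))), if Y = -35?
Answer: 2*√226 ≈ 30.067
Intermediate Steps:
√(763 + (Y - 8*(-22))) = √(763 + (-35 - 8*(-22))) = √(763 + (-35 + 176)) = √(763 + 141) = √904 = 2*√226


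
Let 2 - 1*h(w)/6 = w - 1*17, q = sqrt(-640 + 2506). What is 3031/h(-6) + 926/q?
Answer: 3031/150 + 463*sqrt(1866)/933 ≈ 41.643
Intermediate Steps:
q = sqrt(1866) ≈ 43.197
h(w) = 114 - 6*w (h(w) = 12 - 6*(w - 1*17) = 12 - 6*(w - 17) = 12 - 6*(-17 + w) = 12 + (102 - 6*w) = 114 - 6*w)
3031/h(-6) + 926/q = 3031/(114 - 6*(-6)) + 926/(sqrt(1866)) = 3031/(114 + 36) + 926*(sqrt(1866)/1866) = 3031/150 + 463*sqrt(1866)/933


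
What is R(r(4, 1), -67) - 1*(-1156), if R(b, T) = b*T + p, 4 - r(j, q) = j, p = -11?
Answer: 1145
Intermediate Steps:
r(j, q) = 4 - j
R(b, T) = -11 + T*b (R(b, T) = b*T - 11 = T*b - 11 = -11 + T*b)
R(r(4, 1), -67) - 1*(-1156) = (-11 - 67*(4 - 1*4)) - 1*(-1156) = (-11 - 67*(4 - 4)) + 1156 = (-11 - 67*0) + 1156 = (-11 + 0) + 1156 = -11 + 1156 = 1145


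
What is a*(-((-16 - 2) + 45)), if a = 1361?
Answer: -36747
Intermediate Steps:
a*(-((-16 - 2) + 45)) = 1361*(-((-16 - 2) + 45)) = 1361*(-(-18 + 45)) = 1361*(-1*27) = 1361*(-27) = -36747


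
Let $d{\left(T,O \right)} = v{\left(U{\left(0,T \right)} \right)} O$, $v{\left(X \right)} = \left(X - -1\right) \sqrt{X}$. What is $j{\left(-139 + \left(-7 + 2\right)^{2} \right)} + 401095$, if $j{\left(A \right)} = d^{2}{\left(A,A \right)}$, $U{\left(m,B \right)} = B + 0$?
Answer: $-18917434241$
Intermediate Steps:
$U{\left(m,B \right)} = B$
$v{\left(X \right)} = \sqrt{X} \left(1 + X\right)$ ($v{\left(X \right)} = \left(X + 1\right) \sqrt{X} = \left(1 + X\right) \sqrt{X} = \sqrt{X} \left(1 + X\right)$)
$d{\left(T,O \right)} = O \sqrt{T} \left(1 + T\right)$ ($d{\left(T,O \right)} = \sqrt{T} \left(1 + T\right) O = O \sqrt{T} \left(1 + T\right)$)
$j{\left(A \right)} = A^{3} \left(1 + A\right)^{2}$ ($j{\left(A \right)} = \left(A \sqrt{A} \left(1 + A\right)\right)^{2} = \left(A^{\frac{3}{2}} \left(1 + A\right)\right)^{2} = A^{3} \left(1 + A\right)^{2}$)
$j{\left(-139 + \left(-7 + 2\right)^{2} \right)} + 401095 = \left(-139 + \left(-7 + 2\right)^{2}\right)^{3} \left(1 - \left(139 - \left(-7 + 2\right)^{2}\right)\right)^{2} + 401095 = \left(-139 + \left(-5\right)^{2}\right)^{3} \left(1 - \left(139 - \left(-5\right)^{2}\right)\right)^{2} + 401095 = \left(-139 + 25\right)^{3} \left(1 + \left(-139 + 25\right)\right)^{2} + 401095 = \left(-114\right)^{3} \left(1 - 114\right)^{2} + 401095 = - 1481544 \left(-113\right)^{2} + 401095 = \left(-1481544\right) 12769 + 401095 = -18917835336 + 401095 = -18917434241$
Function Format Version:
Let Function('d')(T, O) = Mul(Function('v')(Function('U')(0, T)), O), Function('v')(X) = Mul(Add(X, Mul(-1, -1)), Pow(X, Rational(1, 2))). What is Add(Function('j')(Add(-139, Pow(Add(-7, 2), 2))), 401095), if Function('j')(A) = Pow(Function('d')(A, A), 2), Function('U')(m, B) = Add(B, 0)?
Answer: -18917434241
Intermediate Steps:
Function('U')(m, B) = B
Function('v')(X) = Mul(Pow(X, Rational(1, 2)), Add(1, X)) (Function('v')(X) = Mul(Add(X, 1), Pow(X, Rational(1, 2))) = Mul(Add(1, X), Pow(X, Rational(1, 2))) = Mul(Pow(X, Rational(1, 2)), Add(1, X)))
Function('d')(T, O) = Mul(O, Pow(T, Rational(1, 2)), Add(1, T)) (Function('d')(T, O) = Mul(Mul(Pow(T, Rational(1, 2)), Add(1, T)), O) = Mul(O, Pow(T, Rational(1, 2)), Add(1, T)))
Function('j')(A) = Mul(Pow(A, 3), Pow(Add(1, A), 2)) (Function('j')(A) = Pow(Mul(A, Pow(A, Rational(1, 2)), Add(1, A)), 2) = Pow(Mul(Pow(A, Rational(3, 2)), Add(1, A)), 2) = Mul(Pow(A, 3), Pow(Add(1, A), 2)))
Add(Function('j')(Add(-139, Pow(Add(-7, 2), 2))), 401095) = Add(Mul(Pow(Add(-139, Pow(Add(-7, 2), 2)), 3), Pow(Add(1, Add(-139, Pow(Add(-7, 2), 2))), 2)), 401095) = Add(Mul(Pow(Add(-139, Pow(-5, 2)), 3), Pow(Add(1, Add(-139, Pow(-5, 2))), 2)), 401095) = Add(Mul(Pow(Add(-139, 25), 3), Pow(Add(1, Add(-139, 25)), 2)), 401095) = Add(Mul(Pow(-114, 3), Pow(Add(1, -114), 2)), 401095) = Add(Mul(-1481544, Pow(-113, 2)), 401095) = Add(Mul(-1481544, 12769), 401095) = Add(-18917835336, 401095) = -18917434241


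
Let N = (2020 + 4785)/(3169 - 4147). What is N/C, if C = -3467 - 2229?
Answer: 6805/5570688 ≈ 0.0012216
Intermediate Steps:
C = -5696
N = -6805/978 (N = 6805/(-978) = 6805*(-1/978) = -6805/978 ≈ -6.9581)
N/C = -6805/978/(-5696) = -6805/978*(-1/5696) = 6805/5570688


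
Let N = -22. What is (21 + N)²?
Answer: 1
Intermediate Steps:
(21 + N)² = (21 - 22)² = (-1)² = 1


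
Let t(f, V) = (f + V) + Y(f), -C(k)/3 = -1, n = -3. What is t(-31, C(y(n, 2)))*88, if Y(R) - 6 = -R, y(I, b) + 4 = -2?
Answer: 792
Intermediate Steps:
y(I, b) = -6 (y(I, b) = -4 - 2 = -6)
Y(R) = 6 - R
C(k) = 3 (C(k) = -3*(-1) = 3)
t(f, V) = 6 + V (t(f, V) = (f + V) + (6 - f) = (V + f) + (6 - f) = 6 + V)
t(-31, C(y(n, 2)))*88 = (6 + 3)*88 = 9*88 = 792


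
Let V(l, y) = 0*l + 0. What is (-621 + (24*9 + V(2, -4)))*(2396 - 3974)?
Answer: 639090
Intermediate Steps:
V(l, y) = 0 (V(l, y) = 0 + 0 = 0)
(-621 + (24*9 + V(2, -4)))*(2396 - 3974) = (-621 + (24*9 + 0))*(2396 - 3974) = (-621 + (216 + 0))*(-1578) = (-621 + 216)*(-1578) = -405*(-1578) = 639090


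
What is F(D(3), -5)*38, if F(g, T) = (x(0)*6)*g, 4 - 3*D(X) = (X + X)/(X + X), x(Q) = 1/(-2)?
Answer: -114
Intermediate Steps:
x(Q) = -½
D(X) = 1 (D(X) = 4/3 - (X + X)/(3*(X + X)) = 4/3 - 2*X/(3*(2*X)) = 4/3 - 2*X*1/(2*X)/3 = 4/3 - ⅓*1 = 4/3 - ⅓ = 1)
F(g, T) = -3*g (F(g, T) = (-½*6)*g = -3*g)
F(D(3), -5)*38 = -3*1*38 = -3*38 = -114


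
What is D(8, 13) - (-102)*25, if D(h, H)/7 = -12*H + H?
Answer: 1549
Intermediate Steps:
D(h, H) = -77*H (D(h, H) = 7*(-12*H + H) = 7*(-11*H) = -77*H)
D(8, 13) - (-102)*25 = -77*13 - (-102)*25 = -1001 - 102*(-25) = -1001 + 2550 = 1549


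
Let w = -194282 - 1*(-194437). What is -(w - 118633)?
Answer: 118478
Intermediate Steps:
w = 155 (w = -194282 + 194437 = 155)
-(w - 118633) = -(155 - 118633) = -1*(-118478) = 118478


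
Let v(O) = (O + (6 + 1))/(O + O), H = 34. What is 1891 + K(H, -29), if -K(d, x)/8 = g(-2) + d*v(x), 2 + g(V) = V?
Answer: 52775/29 ≈ 1819.8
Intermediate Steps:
g(V) = -2 + V
v(O) = (7 + O)/(2*O) (v(O) = (O + 7)/((2*O)) = (7 + O)*(1/(2*O)) = (7 + O)/(2*O))
K(d, x) = 32 - 4*d*(7 + x)/x (K(d, x) = -8*((-2 - 2) + d*((7 + x)/(2*x))) = -8*(-4 + d*(7 + x)/(2*x)) = 32 - 4*d*(7 + x)/x)
1891 + K(H, -29) = 1891 + (32 - 4*34 - 28*34/(-29)) = 1891 + (32 - 136 - 28*34*(-1/29)) = 1891 + (32 - 136 + 952/29) = 1891 - 2064/29 = 52775/29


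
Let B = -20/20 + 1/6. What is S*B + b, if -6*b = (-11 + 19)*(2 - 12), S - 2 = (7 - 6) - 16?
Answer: 145/6 ≈ 24.167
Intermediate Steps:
S = -13 (S = 2 + ((7 - 6) - 16) = 2 + (1 - 16) = 2 - 15 = -13)
B = -5/6 (B = -20*1/20 + 1*(1/6) = -1 + 1/6 = -5/6 ≈ -0.83333)
b = 40/3 (b = -(-11 + 19)*(2 - 12)/6 = -4*(-10)/3 = -1/6*(-80) = 40/3 ≈ 13.333)
S*B + b = -13*(-5/6) + 40/3 = 65/6 + 40/3 = 145/6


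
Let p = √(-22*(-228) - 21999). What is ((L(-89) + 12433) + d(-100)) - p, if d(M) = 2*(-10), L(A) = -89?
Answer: 12324 - 3*I*√1887 ≈ 12324.0 - 130.32*I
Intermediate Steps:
d(M) = -20
p = 3*I*√1887 (p = √(5016 - 21999) = √(-16983) = 3*I*√1887 ≈ 130.32*I)
((L(-89) + 12433) + d(-100)) - p = ((-89 + 12433) - 20) - 3*I*√1887 = (12344 - 20) - 3*I*√1887 = 12324 - 3*I*√1887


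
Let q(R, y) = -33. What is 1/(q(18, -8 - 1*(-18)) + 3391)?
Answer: 1/3358 ≈ 0.00029780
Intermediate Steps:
1/(q(18, -8 - 1*(-18)) + 3391) = 1/(-33 + 3391) = 1/3358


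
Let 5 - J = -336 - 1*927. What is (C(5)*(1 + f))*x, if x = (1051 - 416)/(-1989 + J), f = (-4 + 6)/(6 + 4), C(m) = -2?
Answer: 1524/721 ≈ 2.1137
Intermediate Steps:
J = 1268 (J = 5 - (-336 - 1*927) = 5 - (-336 - 927) = 5 - 1*(-1263) = 5 + 1263 = 1268)
f = 1/5 (f = 2/10 = 2*(1/10) = 1/5 ≈ 0.20000)
x = -635/721 (x = (1051 - 416)/(-1989 + 1268) = 635/(-721) = 635*(-1/721) = -635/721 ≈ -0.88072)
(C(5)*(1 + f))*x = -2*(1 + 1/5)*(-635/721) = -2*6/5*(-635/721) = -12/5*(-635/721) = 1524/721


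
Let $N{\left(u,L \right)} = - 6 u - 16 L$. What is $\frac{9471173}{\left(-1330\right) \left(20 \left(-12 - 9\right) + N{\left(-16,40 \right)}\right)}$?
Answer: $\frac{9471173}{1282120} \approx 7.3871$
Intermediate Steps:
$N{\left(u,L \right)} = - 16 L - 6 u$
$\frac{9471173}{\left(-1330\right) \left(20 \left(-12 - 9\right) + N{\left(-16,40 \right)}\right)} = \frac{9471173}{\left(-1330\right) \left(20 \left(-12 - 9\right) - 544\right)} = \frac{9471173}{\left(-1330\right) \left(20 \left(-21\right) + \left(-640 + 96\right)\right)} = \frac{9471173}{\left(-1330\right) \left(-420 - 544\right)} = \frac{9471173}{\left(-1330\right) \left(-964\right)} = \frac{9471173}{1282120}$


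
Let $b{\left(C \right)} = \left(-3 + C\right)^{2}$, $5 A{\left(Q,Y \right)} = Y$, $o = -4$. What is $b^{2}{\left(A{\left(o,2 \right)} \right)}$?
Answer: $\frac{28561}{625} \approx 45.698$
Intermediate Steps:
$A{\left(Q,Y \right)} = \frac{Y}{5}$
$b^{2}{\left(A{\left(o,2 \right)} \right)} = \left(\left(-3 + \frac{1}{5} \cdot 2\right)^{2}\right)^{2} = \left(\left(-3 + \frac{2}{5}\right)^{2}\right)^{2} = \left(\left(- \frac{13}{5}\right)^{2}\right)^{2} = \left(\frac{169}{25}\right)^{2} = \frac{28561}{625}$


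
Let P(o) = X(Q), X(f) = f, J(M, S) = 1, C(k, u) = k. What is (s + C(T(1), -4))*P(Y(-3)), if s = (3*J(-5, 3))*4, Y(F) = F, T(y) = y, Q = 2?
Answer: 26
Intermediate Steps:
s = 12 (s = (3*1)*4 = 3*4 = 12)
P(o) = 2
(s + C(T(1), -4))*P(Y(-3)) = (12 + 1)*2 = 13*2 = 26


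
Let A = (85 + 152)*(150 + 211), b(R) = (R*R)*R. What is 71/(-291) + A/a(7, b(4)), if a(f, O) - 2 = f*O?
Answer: 920931/4850 ≈ 189.88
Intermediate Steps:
b(R) = R³ (b(R) = R²*R = R³)
a(f, O) = 2 + O*f (a(f, O) = 2 + f*O = 2 + O*f)
A = 85557 (A = 237*361 = 85557)
71/(-291) + A/a(7, b(4)) = 71/(-291) + 85557/(2 + 4³*7) = 71*(-1/291) + 85557/(2 + 64*7) = -71/291 + 85557/(2 + 448) = -71/291 + 85557/450 = -71/291 + 85557*(1/450) = -71/291 + 28519/150 = 920931/4850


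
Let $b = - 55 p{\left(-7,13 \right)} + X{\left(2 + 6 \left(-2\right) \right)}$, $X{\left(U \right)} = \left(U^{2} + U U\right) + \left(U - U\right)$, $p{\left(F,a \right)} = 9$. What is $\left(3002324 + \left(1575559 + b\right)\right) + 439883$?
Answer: $5017471$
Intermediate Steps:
$X{\left(U \right)} = 2 U^{2}$ ($X{\left(U \right)} = \left(U^{2} + U^{2}\right) + 0 = 2 U^{2} + 0 = 2 U^{2}$)
$b = -295$ ($b = \left(-55\right) 9 + 2 \left(2 + 6 \left(-2\right)\right)^{2} = -495 + 2 \left(2 - 12\right)^{2} = -495 + 2 \left(-10\right)^{2} = -495 + 2 \cdot 100 = -495 + 200 = -295$)
$\left(3002324 + \left(1575559 + b\right)\right) + 439883 = \left(3002324 + \left(1575559 - 295\right)\right) + 439883 = \left(3002324 + 1575264\right) + 439883 = 4577588 + 439883 = 5017471$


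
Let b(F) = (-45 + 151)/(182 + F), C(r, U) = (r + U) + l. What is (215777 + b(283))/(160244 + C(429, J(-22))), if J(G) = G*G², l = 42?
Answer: 100336411/69781155 ≈ 1.4379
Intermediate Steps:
J(G) = G³
C(r, U) = 42 + U + r (C(r, U) = (r + U) + 42 = (U + r) + 42 = 42 + U + r)
b(F) = 106/(182 + F)
(215777 + b(283))/(160244 + C(429, J(-22))) = (215777 + 106/(182 + 283))/(160244 + (42 + (-22)³ + 429)) = (215777 + 106/465)/(160244 + (42 - 10648 + 429)) = (215777 + 106*(1/465))/(160244 - 10177) = (215777 + 106/465)/150067 = (100336411/465)*(1/150067) = 100336411/69781155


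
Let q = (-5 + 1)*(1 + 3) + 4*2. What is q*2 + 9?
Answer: -7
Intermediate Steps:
q = -8 (q = -4*4 + 8 = -16 + 8 = -8)
q*2 + 9 = -8*2 + 9 = -16 + 9 = -7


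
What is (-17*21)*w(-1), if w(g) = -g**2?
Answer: 357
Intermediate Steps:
(-17*21)*w(-1) = (-17*21)*(-1*(-1)**2) = -(-357) = -357*(-1) = 357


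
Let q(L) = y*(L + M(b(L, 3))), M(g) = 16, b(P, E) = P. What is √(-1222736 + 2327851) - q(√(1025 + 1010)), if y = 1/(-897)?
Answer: 16/897 + √1105115 + √2035/897 ≈ 1051.3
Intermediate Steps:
y = -1/897 ≈ -0.0011148
q(L) = -16/897 - L/897 (q(L) = -(L + 16)/897 = -(16 + L)/897 = -16/897 - L/897)
√(-1222736 + 2327851) - q(√(1025 + 1010)) = √(-1222736 + 2327851) - (-16/897 - √(1025 + 1010)/897) = √1105115 - (-16/897 - √2035/897) = √1105115 + (16/897 + √2035/897) = 16/897 + √1105115 + √2035/897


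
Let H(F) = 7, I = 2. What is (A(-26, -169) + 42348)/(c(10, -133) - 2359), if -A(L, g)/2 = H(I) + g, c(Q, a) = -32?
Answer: -14224/797 ≈ -17.847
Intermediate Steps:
A(L, g) = -14 - 2*g (A(L, g) = -2*(7 + g) = -14 - 2*g)
(A(-26, -169) + 42348)/(c(10, -133) - 2359) = ((-14 - 2*(-169)) + 42348)/(-32 - 2359) = ((-14 + 338) + 42348)/(-2391) = (324 + 42348)*(-1/2391) = 42672*(-1/2391) = -14224/797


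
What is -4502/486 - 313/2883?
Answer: -2188564/233523 ≈ -9.3719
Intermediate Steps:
-4502/486 - 313/2883 = -4502*1/486 - 313*1/2883 = -2251/243 - 313/2883 = -2188564/233523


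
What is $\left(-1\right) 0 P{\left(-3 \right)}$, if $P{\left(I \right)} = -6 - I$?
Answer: $0$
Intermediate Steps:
$\left(-1\right) 0 P{\left(-3 \right)} = \left(-1\right) 0 \left(-6 - -3\right) = 0 \left(-6 + 3\right) = 0 \left(-3\right) = 0$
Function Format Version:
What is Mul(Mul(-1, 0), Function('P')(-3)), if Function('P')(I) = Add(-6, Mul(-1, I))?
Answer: 0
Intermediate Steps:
Mul(Mul(-1, 0), Function('P')(-3)) = Mul(Mul(-1, 0), Add(-6, Mul(-1, -3))) = Mul(0, Add(-6, 3)) = Mul(0, -3) = 0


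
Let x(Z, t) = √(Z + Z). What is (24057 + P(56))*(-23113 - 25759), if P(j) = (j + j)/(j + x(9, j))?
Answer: -1833090927128/1559 + 8210496*√2/1559 ≈ -1.1758e+9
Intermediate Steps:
x(Z, t) = √2*√Z (x(Z, t) = √(2*Z) = √2*√Z)
P(j) = 2*j/(j + 3*√2) (P(j) = (j + j)/(j + √2*√9) = (2*j)/(j + √2*3) = (2*j)/(j + 3*√2) = 2*j/(j + 3*√2))
(24057 + P(56))*(-23113 - 25759) = (24057 + 2*56/(56 + 3*√2))*(-23113 - 25759) = (24057 + 112/(56 + 3*√2))*(-48872) = -1175713704 - 5473664/(56 + 3*√2)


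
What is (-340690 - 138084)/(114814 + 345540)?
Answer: -239387/230177 ≈ -1.0400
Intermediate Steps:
(-340690 - 138084)/(114814 + 345540) = -478774/460354 = -478774*1/460354 = -239387/230177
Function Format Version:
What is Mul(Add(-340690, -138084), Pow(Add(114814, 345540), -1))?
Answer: Rational(-239387, 230177) ≈ -1.0400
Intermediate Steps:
Mul(Add(-340690, -138084), Pow(Add(114814, 345540), -1)) = Mul(-478774, Pow(460354, -1)) = Mul(-478774, Rational(1, 460354)) = Rational(-239387, 230177)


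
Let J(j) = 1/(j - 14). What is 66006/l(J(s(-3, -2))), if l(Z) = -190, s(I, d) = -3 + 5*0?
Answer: -1737/5 ≈ -347.40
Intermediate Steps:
s(I, d) = -3 (s(I, d) = -3 + 0 = -3)
J(j) = 1/(-14 + j)
66006/l(J(s(-3, -2))) = 66006/(-190) = 66006*(-1/190) = -1737/5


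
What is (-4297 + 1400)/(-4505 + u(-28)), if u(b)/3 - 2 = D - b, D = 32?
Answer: 2897/4319 ≈ 0.67076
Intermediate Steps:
u(b) = 102 - 3*b (u(b) = 6 + 3*(32 - b) = 6 + (96 - 3*b) = 102 - 3*b)
(-4297 + 1400)/(-4505 + u(-28)) = (-4297 + 1400)/(-4505 + (102 - 3*(-28))) = -2897/(-4505 + (102 + 84)) = -2897/(-4505 + 186) = -2897/(-4319) = -2897*(-1/4319) = 2897/4319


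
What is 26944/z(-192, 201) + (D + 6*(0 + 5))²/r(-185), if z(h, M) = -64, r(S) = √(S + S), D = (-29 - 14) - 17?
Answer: -421 - 90*I*√370/37 ≈ -421.0 - 46.789*I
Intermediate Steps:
D = -60 (D = -43 - 17 = -60)
r(S) = √2*√S (r(S) = √(2*S) = √2*√S)
26944/z(-192, 201) + (D + 6*(0 + 5))²/r(-185) = 26944/(-64) + (-60 + 6*(0 + 5))²/((√2*√(-185))) = 26944*(-1/64) + (-60 + 6*5)²/((√2*(I*√185))) = -421 + (-60 + 30)²/((I*√370)) = -421 + (-30)²*(-I*√370/370) = -421 + 900*(-I*√370/370) = -421 - 90*I*√370/37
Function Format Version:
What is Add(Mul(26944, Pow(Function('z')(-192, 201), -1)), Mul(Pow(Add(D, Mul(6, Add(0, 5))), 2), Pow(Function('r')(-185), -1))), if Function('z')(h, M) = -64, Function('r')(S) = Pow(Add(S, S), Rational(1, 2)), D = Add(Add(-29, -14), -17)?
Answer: Add(-421, Mul(Rational(-90, 37), I, Pow(370, Rational(1, 2)))) ≈ Add(-421.00, Mul(-46.789, I))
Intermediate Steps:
D = -60 (D = Add(-43, -17) = -60)
Function('r')(S) = Mul(Pow(2, Rational(1, 2)), Pow(S, Rational(1, 2))) (Function('r')(S) = Pow(Mul(2, S), Rational(1, 2)) = Mul(Pow(2, Rational(1, 2)), Pow(S, Rational(1, 2))))
Add(Mul(26944, Pow(Function('z')(-192, 201), -1)), Mul(Pow(Add(D, Mul(6, Add(0, 5))), 2), Pow(Function('r')(-185), -1))) = Add(Mul(26944, Pow(-64, -1)), Mul(Pow(Add(-60, Mul(6, Add(0, 5))), 2), Pow(Mul(Pow(2, Rational(1, 2)), Pow(-185, Rational(1, 2))), -1))) = Add(Mul(26944, Rational(-1, 64)), Mul(Pow(Add(-60, Mul(6, 5)), 2), Pow(Mul(Pow(2, Rational(1, 2)), Mul(I, Pow(185, Rational(1, 2)))), -1))) = Add(-421, Mul(Pow(Add(-60, 30), 2), Pow(Mul(I, Pow(370, Rational(1, 2))), -1))) = Add(-421, Mul(Pow(-30, 2), Mul(Rational(-1, 370), I, Pow(370, Rational(1, 2))))) = Add(-421, Mul(900, Mul(Rational(-1, 370), I, Pow(370, Rational(1, 2))))) = Add(-421, Mul(Rational(-90, 37), I, Pow(370, Rational(1, 2))))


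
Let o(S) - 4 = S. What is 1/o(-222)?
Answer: -1/218 ≈ -0.0045872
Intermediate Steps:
o(S) = 4 + S
1/o(-222) = 1/(4 - 222) = 1/(-218) = -1/218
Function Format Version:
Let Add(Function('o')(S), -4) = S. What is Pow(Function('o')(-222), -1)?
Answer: Rational(-1, 218) ≈ -0.0045872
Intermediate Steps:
Function('o')(S) = Add(4, S)
Pow(Function('o')(-222), -1) = Pow(Add(4, -222), -1) = Pow(-218, -1) = Rational(-1, 218)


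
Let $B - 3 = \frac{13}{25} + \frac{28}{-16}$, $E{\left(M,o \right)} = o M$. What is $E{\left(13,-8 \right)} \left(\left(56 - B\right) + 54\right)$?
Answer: $- \frac{281398}{25} \approx -11256.0$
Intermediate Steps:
$E{\left(M,o \right)} = M o$
$B = \frac{177}{100}$ ($B = 3 + \left(\frac{13}{25} + \frac{28}{-16}\right) = 3 + \left(13 \cdot \frac{1}{25} + 28 \left(- \frac{1}{16}\right)\right) = 3 + \left(\frac{13}{25} - \frac{7}{4}\right) = 3 - \frac{123}{100} = \frac{177}{100} \approx 1.77$)
$E{\left(13,-8 \right)} \left(\left(56 - B\right) + 54\right) = 13 \left(-8\right) \left(\left(56 - \frac{177}{100}\right) + 54\right) = - 104 \left(\left(56 - \frac{177}{100}\right) + 54\right) = - 104 \left(\frac{5423}{100} + 54\right) = \left(-104\right) \frac{10823}{100} = - \frac{281398}{25}$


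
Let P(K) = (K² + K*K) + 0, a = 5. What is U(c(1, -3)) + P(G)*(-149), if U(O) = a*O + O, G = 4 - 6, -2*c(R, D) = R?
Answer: -1195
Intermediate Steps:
c(R, D) = -R/2
G = -2
U(O) = 6*O (U(O) = 5*O + O = 6*O)
P(K) = 2*K² (P(K) = (K² + K²) + 0 = 2*K² + 0 = 2*K²)
U(c(1, -3)) + P(G)*(-149) = 6*(-½*1) + (2*(-2)²)*(-149) = 6*(-½) + (2*4)*(-149) = -3 + 8*(-149) = -3 - 1192 = -1195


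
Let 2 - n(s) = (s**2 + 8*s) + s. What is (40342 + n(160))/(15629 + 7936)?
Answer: 13304/23565 ≈ 0.56457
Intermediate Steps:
n(s) = 2 - s**2 - 9*s (n(s) = 2 - ((s**2 + 8*s) + s) = 2 - (s**2 + 9*s) = 2 + (-s**2 - 9*s) = 2 - s**2 - 9*s)
(40342 + n(160))/(15629 + 7936) = (40342 + (2 - 1*160**2 - 9*160))/(15629 + 7936) = (40342 + (2 - 1*25600 - 1440))/23565 = (40342 + (2 - 25600 - 1440))*(1/23565) = (40342 - 27038)*(1/23565) = 13304*(1/23565) = 13304/23565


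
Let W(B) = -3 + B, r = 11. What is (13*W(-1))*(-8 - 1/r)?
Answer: 4628/11 ≈ 420.73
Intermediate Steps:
(13*W(-1))*(-8 - 1/r) = (13*(-3 - 1))*(-8 - 1/11) = (13*(-4))*(-8 - 1*1/11) = -52*(-8 - 1/11) = -52*(-89/11) = 4628/11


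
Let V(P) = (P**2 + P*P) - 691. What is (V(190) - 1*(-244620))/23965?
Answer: 316129/23965 ≈ 13.191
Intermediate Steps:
V(P) = -691 + 2*P**2 (V(P) = (P**2 + P**2) - 691 = 2*P**2 - 691 = -691 + 2*P**2)
(V(190) - 1*(-244620))/23965 = ((-691 + 2*190**2) - 1*(-244620))/23965 = ((-691 + 2*36100) + 244620)*(1/23965) = ((-691 + 72200) + 244620)*(1/23965) = (71509 + 244620)*(1/23965) = 316129*(1/23965) = 316129/23965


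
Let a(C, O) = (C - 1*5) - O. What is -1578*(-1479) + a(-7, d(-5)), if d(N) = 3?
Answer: 2333847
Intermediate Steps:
a(C, O) = -5 + C - O (a(C, O) = (C - 5) - O = (-5 + C) - O = -5 + C - O)
-1578*(-1479) + a(-7, d(-5)) = -1578*(-1479) + (-5 - 7 - 1*3) = 2333862 + (-5 - 7 - 3) = 2333862 - 15 = 2333847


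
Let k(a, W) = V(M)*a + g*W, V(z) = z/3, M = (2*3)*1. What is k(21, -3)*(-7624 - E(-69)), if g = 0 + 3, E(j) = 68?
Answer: -253836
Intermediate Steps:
g = 3
M = 6 (M = 6*1 = 6)
V(z) = z/3 (V(z) = z*(1/3) = z/3)
k(a, W) = 2*a + 3*W (k(a, W) = ((1/3)*6)*a + 3*W = 2*a + 3*W)
k(21, -3)*(-7624 - E(-69)) = (2*21 + 3*(-3))*(-7624 - 1*68) = (42 - 9)*(-7624 - 68) = 33*(-7692) = -253836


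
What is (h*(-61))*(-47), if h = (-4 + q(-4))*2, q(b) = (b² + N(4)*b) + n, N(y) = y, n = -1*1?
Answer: -28670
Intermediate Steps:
n = -1
q(b) = -1 + b² + 4*b (q(b) = (b² + 4*b) - 1 = -1 + b² + 4*b)
h = -10 (h = (-4 + (-1 + (-4)² + 4*(-4)))*2 = (-4 + (-1 + 16 - 16))*2 = (-4 - 1)*2 = -5*2 = -10)
(h*(-61))*(-47) = -10*(-61)*(-47) = 610*(-47) = -28670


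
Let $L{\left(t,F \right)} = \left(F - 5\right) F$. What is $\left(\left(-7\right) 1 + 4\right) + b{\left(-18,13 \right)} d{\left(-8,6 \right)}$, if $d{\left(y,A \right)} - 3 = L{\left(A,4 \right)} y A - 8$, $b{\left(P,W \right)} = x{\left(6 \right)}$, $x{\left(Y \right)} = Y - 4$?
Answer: $371$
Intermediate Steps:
$x{\left(Y \right)} = -4 + Y$
$L{\left(t,F \right)} = F \left(-5 + F\right)$ ($L{\left(t,F \right)} = \left(-5 + F\right) F = F \left(-5 + F\right)$)
$b{\left(P,W \right)} = 2$ ($b{\left(P,W \right)} = -4 + 6 = 2$)
$d{\left(y,A \right)} = -5 - 4 A y$ ($d{\left(y,A \right)} = 3 + \left(4 \left(-5 + 4\right) y A - 8\right) = 3 + \left(4 \left(-1\right) y A - 8\right) = 3 + \left(- 4 y A - 8\right) = 3 - \left(8 + 4 A y\right) = -5 - 4 A y$)
$\left(\left(-7\right) 1 + 4\right) + b{\left(-18,13 \right)} d{\left(-8,6 \right)} = \left(\left(-7\right) 1 + 4\right) + 2 \left(-5 - 24 \left(-8\right)\right) = \left(-7 + 4\right) + 2 \left(-5 + 192\right) = -3 + 2 \cdot 187 = -3 + 374 = 371$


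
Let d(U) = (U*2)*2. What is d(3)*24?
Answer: 288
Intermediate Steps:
d(U) = 4*U (d(U) = (2*U)*2 = 4*U)
d(3)*24 = (4*3)*24 = 12*24 = 288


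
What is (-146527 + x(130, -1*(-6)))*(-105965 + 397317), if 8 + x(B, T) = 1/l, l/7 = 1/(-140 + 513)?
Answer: -298744182944/7 ≈ -4.2678e+10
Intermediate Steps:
l = 7/373 (l = 7/(-140 + 513) = 7/373 ≈ 0.018767)
x(B, T) = 317/7 (x(B, T) = -8 + 1/(7/373) = -8 + 373/7 = 317/7)
(-146527 + x(130, -1*(-6)))*(-105965 + 397317) = (-146527 + 317/7)*(-105965 + 397317) = -1025372/7*291352 = -298744182944/7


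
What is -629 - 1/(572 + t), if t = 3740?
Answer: -2712249/4312 ≈ -629.00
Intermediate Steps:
-629 - 1/(572 + t) = -629 - 1/(572 + 3740) = -629 - 1/4312 = -2712249/4312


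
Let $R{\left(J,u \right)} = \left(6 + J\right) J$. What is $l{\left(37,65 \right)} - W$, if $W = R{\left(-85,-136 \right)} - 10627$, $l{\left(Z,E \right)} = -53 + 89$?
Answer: $3948$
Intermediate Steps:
$R{\left(J,u \right)} = J \left(6 + J\right)$
$l{\left(Z,E \right)} = 36$
$W = -3912$ ($W = - 85 \left(6 - 85\right) - 10627 = \left(-85\right) \left(-79\right) - 10627 = 6715 - 10627 = -3912$)
$l{\left(37,65 \right)} - W = 36 - -3912 = 36 + 3912 = 3948$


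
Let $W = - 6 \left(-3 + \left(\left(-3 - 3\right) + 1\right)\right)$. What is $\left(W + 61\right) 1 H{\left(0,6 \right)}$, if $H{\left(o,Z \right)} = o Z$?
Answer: $0$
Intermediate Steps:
$H{\left(o,Z \right)} = Z o$
$W = 48$ ($W = - 6 \left(-3 + \left(-6 + 1\right)\right) = - 6 \left(-3 - 5\right) = \left(-6\right) \left(-8\right) = 48$)
$\left(W + 61\right) 1 H{\left(0,6 \right)} = \left(48 + 61\right) 1 \cdot 6 \cdot 0 = 109 \cdot 1 \cdot 0 = 109 \cdot 0 = 0$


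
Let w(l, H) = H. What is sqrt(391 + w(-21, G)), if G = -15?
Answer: 2*sqrt(94) ≈ 19.391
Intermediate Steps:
sqrt(391 + w(-21, G)) = sqrt(391 - 15) = sqrt(376) = 2*sqrt(94)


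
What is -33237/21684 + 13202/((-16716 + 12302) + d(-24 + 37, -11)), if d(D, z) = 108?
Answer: -71565115/15561884 ≈ -4.5987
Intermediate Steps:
-33237/21684 + 13202/((-16716 + 12302) + d(-24 + 37, -11)) = -33237/21684 + 13202/((-16716 + 12302) + 108) = -33237*1/21684 + 13202/(-4414 + 108) = -11079/7228 + 13202/(-4306) = -11079/7228 + 13202*(-1/4306) = -11079/7228 - 6601/2153 = -71565115/15561884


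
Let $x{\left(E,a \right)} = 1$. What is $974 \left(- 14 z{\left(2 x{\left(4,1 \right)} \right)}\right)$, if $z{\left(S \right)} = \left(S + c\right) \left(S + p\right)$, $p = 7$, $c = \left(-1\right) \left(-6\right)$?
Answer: $-981792$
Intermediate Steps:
$c = 6$
$z{\left(S \right)} = \left(6 + S\right) \left(7 + S\right)$ ($z{\left(S \right)} = \left(S + 6\right) \left(S + 7\right) = \left(6 + S\right) \left(7 + S\right)$)
$974 \left(- 14 z{\left(2 x{\left(4,1 \right)} \right)}\right) = 974 \left(- 14 \left(42 + \left(2 \cdot 1\right)^{2} + 13 \cdot 2 \cdot 1\right)\right) = 974 \left(- 14 \left(42 + 2^{2} + 13 \cdot 2\right)\right) = 974 \left(- 14 \left(42 + 4 + 26\right)\right) = 974 \left(\left(-14\right) 72\right) = 974 \left(-1008\right) = -981792$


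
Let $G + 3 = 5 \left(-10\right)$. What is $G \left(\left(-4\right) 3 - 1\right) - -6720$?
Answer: $7409$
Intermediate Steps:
$G = -53$ ($G = -3 + 5 \left(-10\right) = -3 - 50 = -53$)
$G \left(\left(-4\right) 3 - 1\right) - -6720 = - 53 \left(\left(-4\right) 3 - 1\right) - -6720 = - 53 \left(-12 - 1\right) + 6720 = \left(-53\right) \left(-13\right) + 6720 = 689 + 6720 = 7409$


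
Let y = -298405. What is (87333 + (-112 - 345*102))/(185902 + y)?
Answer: -52031/112503 ≈ -0.46249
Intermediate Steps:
(87333 + (-112 - 345*102))/(185902 + y) = (87333 + (-112 - 345*102))/(185902 - 298405) = (87333 + (-112 - 35190))/(-112503) = (87333 - 35302)*(-1/112503) = 52031*(-1/112503) = -52031/112503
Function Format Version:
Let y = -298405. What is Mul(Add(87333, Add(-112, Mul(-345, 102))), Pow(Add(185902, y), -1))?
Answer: Rational(-52031, 112503) ≈ -0.46249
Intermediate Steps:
Mul(Add(87333, Add(-112, Mul(-345, 102))), Pow(Add(185902, y), -1)) = Mul(Add(87333, Add(-112, Mul(-345, 102))), Pow(Add(185902, -298405), -1)) = Mul(Add(87333, Add(-112, -35190)), Pow(-112503, -1)) = Mul(Add(87333, -35302), Rational(-1, 112503)) = Mul(52031, Rational(-1, 112503)) = Rational(-52031, 112503)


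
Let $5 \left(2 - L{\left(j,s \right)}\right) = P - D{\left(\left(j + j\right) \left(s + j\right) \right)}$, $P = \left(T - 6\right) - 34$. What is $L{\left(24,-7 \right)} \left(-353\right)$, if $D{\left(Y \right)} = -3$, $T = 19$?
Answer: $- \frac{9884}{5} \approx -1976.8$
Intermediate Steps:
$P = -21$ ($P = \left(19 - 6\right) - 34 = 13 - 34 = -21$)
$L{\left(j,s \right)} = \frac{28}{5}$ ($L{\left(j,s \right)} = 2 - \frac{-21 - -3}{5} = 2 - \frac{-21 + 3}{5} = 2 - - \frac{18}{5} = 2 + \frac{18}{5} = \frac{28}{5}$)
$L{\left(24,-7 \right)} \left(-353\right) = \frac{28}{5} \left(-353\right) = - \frac{9884}{5}$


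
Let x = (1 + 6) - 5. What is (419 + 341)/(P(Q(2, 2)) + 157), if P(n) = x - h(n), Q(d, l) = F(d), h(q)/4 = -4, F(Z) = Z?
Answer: 152/35 ≈ 4.3429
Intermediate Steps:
h(q) = -16 (h(q) = 4*(-4) = -16)
Q(d, l) = d
x = 2 (x = 7 - 5 = 2)
P(n) = 18 (P(n) = 2 - 1*(-16) = 2 + 16 = 18)
(419 + 341)/(P(Q(2, 2)) + 157) = (419 + 341)/(18 + 157) = 760/175 = 760*(1/175) = 152/35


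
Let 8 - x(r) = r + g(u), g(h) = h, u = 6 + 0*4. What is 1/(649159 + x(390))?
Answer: 1/648771 ≈ 1.5414e-6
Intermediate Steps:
u = 6 (u = 6 + 0 = 6)
x(r) = 2 - r (x(r) = 8 - (r + 6) = 8 - (6 + r) = 8 + (-6 - r) = 2 - r)
1/(649159 + x(390)) = 1/(649159 + (2 - 1*390)) = 1/(649159 + (2 - 390)) = 1/(649159 - 388) = 1/648771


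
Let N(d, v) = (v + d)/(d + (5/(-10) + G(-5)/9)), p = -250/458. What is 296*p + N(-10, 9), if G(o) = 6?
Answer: -2181626/13511 ≈ -161.47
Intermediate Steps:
p = -125/229 (p = -250*1/458 = -125/229 ≈ -0.54585)
N(d, v) = (d + v)/(⅙ + d) (N(d, v) = (v + d)/(d + (5/(-10) + 6/9)) = (d + v)/(d + (5*(-⅒) + 6*(⅑))) = (d + v)/(d + (-½ + ⅔)) = (d + v)/(d + ⅙) = (d + v)/(⅙ + d))
296*p + N(-10, 9) = 296*(-125/229) + 6*(-10 + 9)/(1 + 6*(-10)) = -37000/229 + 6*(-1)/(1 - 60) = -37000/229 + 6*(-1)/(-59) = -37000/229 + 6*(-1/59)*(-1) = -37000/229 + 6/59 = -2181626/13511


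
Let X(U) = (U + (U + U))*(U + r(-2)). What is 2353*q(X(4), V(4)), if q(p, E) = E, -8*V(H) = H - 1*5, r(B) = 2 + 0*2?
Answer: 2353/8 ≈ 294.13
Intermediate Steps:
r(B) = 2 (r(B) = 2 + 0 = 2)
X(U) = 3*U*(2 + U) (X(U) = (U + (U + U))*(U + 2) = (U + 2*U)*(2 + U) = (3*U)*(2 + U) = 3*U*(2 + U))
V(H) = 5/8 - H/8 (V(H) = -(H - 1*5)/8 = -(H - 5)/8 = -(-5 + H)/8 = 5/8 - H/8)
2353*q(X(4), V(4)) = 2353*(5/8 - 1/8*4) = 2353*(5/8 - 1/2) = 2353*(1/8) = 2353/8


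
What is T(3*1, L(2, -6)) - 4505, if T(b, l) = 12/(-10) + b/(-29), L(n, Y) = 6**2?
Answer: -653414/145 ≈ -4506.3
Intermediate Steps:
L(n, Y) = 36
T(b, l) = -6/5 - b/29 (T(b, l) = 12*(-1/10) + b*(-1/29) = -6/5 - b/29)
T(3*1, L(2, -6)) - 4505 = (-6/5 - 3/29) - 4505 = -189/145 - 4505 = -653414/145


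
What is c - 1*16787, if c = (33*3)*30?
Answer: -13817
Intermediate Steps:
c = 2970 (c = 99*30 = 2970)
c - 1*16787 = 2970 - 1*16787 = 2970 - 16787 = -13817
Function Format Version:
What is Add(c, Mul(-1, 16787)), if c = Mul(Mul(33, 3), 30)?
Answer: -13817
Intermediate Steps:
c = 2970 (c = Mul(99, 30) = 2970)
Add(c, Mul(-1, 16787)) = Add(2970, Mul(-1, 16787)) = Add(2970, -16787) = -13817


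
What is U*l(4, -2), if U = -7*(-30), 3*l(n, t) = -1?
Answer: -70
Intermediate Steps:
l(n, t) = -⅓ (l(n, t) = (⅓)*(-1) = -⅓)
U = 210
U*l(4, -2) = 210*(-⅓) = -70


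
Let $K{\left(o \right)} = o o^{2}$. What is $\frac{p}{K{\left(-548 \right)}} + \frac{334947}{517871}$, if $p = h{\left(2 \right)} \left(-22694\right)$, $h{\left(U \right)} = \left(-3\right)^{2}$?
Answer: $\frac{27613429685445}{42612132782816} \approx 0.64802$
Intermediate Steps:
$h{\left(U \right)} = 9$
$p = -204246$ ($p = 9 \left(-22694\right) = -204246$)
$K{\left(o \right)} = o^{3}$
$\frac{p}{K{\left(-548 \right)}} + \frac{334947}{517871} = - \frac{204246}{\left(-548\right)^{3}} + \frac{334947}{517871} = - \frac{204246}{-164566592} + 334947 \cdot \frac{1}{517871} = \left(-204246\right) \left(- \frac{1}{164566592}\right) + \frac{334947}{517871} = \frac{102123}{82283296} + \frac{334947}{517871} = \frac{27613429685445}{42612132782816}$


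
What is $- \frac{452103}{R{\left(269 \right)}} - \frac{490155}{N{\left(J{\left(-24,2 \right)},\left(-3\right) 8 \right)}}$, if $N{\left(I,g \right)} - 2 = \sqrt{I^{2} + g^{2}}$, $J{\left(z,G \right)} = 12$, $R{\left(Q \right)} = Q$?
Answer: $- \frac{30001179}{96302} - \frac{1470465 \sqrt{5}}{179} \approx -18681.0$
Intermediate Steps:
$N{\left(I,g \right)} = 2 + \sqrt{I^{2} + g^{2}}$
$- \frac{452103}{R{\left(269 \right)}} - \frac{490155}{N{\left(J{\left(-24,2 \right)},\left(-3\right) 8 \right)}} = - \frac{452103}{269} - \frac{490155}{2 + \sqrt{12^{2} + \left(\left(-3\right) 8\right)^{2}}} = \left(-452103\right) \frac{1}{269} - \frac{490155}{2 + \sqrt{144 + \left(-24\right)^{2}}} = - \frac{452103}{269} - \frac{490155}{2 + \sqrt{144 + 576}} = - \frac{452103}{269} - \frac{490155}{2 + \sqrt{720}} = - \frac{452103}{269} - \frac{490155}{2 + 12 \sqrt{5}}$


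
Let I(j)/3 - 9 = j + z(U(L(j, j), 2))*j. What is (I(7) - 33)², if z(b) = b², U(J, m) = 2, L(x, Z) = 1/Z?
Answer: 9801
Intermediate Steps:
I(j) = 27 + 15*j (I(j) = 27 + 3*(j + 2²*j) = 27 + 3*(j + 4*j) = 27 + 3*(5*j) = 27 + 15*j)
(I(7) - 33)² = ((27 + 15*7) - 33)² = ((27 + 105) - 33)² = (132 - 33)² = 99² = 9801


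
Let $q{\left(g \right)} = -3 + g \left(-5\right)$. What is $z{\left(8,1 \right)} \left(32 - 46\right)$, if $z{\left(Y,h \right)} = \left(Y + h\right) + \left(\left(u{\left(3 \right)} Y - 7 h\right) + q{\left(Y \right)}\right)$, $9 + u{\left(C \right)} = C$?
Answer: $1246$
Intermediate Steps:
$u{\left(C \right)} = -9 + C$
$q{\left(g \right)} = -3 - 5 g$
$z{\left(Y,h \right)} = -3 - 10 Y - 6 h$ ($z{\left(Y,h \right)} = \left(Y + h\right) - \left(3 + 5 Y + 7 h - \left(-9 + 3\right) Y\right) = \left(Y + h\right) - \left(3 + 7 h + 11 Y\right) = -3 - 10 Y - 6 h$)
$z{\left(8,1 \right)} \left(32 - 46\right) = \left(-3 - 80 - 6\right) \left(32 - 46\right) = \left(-3 - 80 - 6\right) \left(-14\right) = \left(-89\right) \left(-14\right) = 1246$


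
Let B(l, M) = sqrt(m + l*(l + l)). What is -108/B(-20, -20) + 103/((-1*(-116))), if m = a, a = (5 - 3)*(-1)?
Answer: 103/116 - 18*sqrt(798)/133 ≈ -2.9352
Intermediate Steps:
a = -2 (a = 2*(-1) = -2)
m = -2
B(l, M) = sqrt(-2 + 2*l**2) (B(l, M) = sqrt(-2 + l*(l + l)) = sqrt(-2 + l*(2*l)) = sqrt(-2 + 2*l**2))
-108/B(-20, -20) + 103/((-1*(-116))) = -108/sqrt(-2 + 2*(-20)**2) + 103/((-1*(-116))) = -108/sqrt(-2 + 2*400) + 103/116 = -108/sqrt(-2 + 800) + 103*(1/116) = -108*sqrt(798)/798 + 103/116 = -18*sqrt(798)/133 + 103/116 = 103/116 - 18*sqrt(798)/133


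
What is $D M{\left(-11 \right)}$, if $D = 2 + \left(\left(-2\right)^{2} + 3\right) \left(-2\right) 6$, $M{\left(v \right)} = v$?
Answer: $902$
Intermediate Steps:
$D = -82$ ($D = 2 + \left(4 + 3\right) \left(-2\right) 6 = 2 + 7 \left(-2\right) 6 = 2 - 84 = -82$)
$D M{\left(-11 \right)} = \left(-82\right) \left(-11\right) = 902$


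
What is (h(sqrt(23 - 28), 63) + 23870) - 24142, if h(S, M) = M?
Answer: -209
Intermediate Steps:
(h(sqrt(23 - 28), 63) + 23870) - 24142 = (63 + 23870) - 24142 = 23933 - 24142 = -209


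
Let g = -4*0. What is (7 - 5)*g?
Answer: 0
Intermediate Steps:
g = 0
(7 - 5)*g = (7 - 5)*0 = 2*0 = 0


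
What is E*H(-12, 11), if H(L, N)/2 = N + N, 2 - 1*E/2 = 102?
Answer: -8800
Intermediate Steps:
E = -200 (E = 4 - 2*102 = 4 - 204 = -200)
H(L, N) = 4*N (H(L, N) = 2*(N + N) = 2*(2*N) = 4*N)
E*H(-12, 11) = -800*11 = -200*44 = -8800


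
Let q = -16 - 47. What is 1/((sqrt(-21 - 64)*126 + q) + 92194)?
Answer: 92131/8489470621 - 126*I*sqrt(85)/8489470621 ≈ 1.0852e-5 - 1.3684e-7*I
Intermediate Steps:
q = -63
1/((sqrt(-21 - 64)*126 + q) + 92194) = 1/((sqrt(-21 - 64)*126 - 63) + 92194) = 1/((sqrt(-85)*126 - 63) + 92194) = 1/(((I*sqrt(85))*126 - 63) + 92194) = 1/((126*I*sqrt(85) - 63) + 92194) = 1/((-63 + 126*I*sqrt(85)) + 92194) = 1/(92131 + 126*I*sqrt(85))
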